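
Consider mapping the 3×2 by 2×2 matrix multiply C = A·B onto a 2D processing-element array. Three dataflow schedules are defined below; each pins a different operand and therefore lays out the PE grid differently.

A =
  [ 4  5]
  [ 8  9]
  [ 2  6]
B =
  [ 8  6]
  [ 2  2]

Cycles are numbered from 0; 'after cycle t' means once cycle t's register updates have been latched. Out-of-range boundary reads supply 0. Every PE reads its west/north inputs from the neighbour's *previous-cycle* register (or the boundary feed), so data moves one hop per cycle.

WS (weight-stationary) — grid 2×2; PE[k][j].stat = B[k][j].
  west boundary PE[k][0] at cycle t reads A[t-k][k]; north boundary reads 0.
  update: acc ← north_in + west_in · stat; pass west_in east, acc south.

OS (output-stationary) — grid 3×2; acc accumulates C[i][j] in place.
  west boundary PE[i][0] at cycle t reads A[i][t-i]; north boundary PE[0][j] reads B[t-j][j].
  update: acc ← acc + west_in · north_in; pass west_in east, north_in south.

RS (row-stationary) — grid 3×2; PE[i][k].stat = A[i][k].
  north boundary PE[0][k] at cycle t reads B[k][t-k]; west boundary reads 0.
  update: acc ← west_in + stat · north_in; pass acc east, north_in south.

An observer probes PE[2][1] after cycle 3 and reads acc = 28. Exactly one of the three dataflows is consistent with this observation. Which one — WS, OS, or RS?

dataflow = RS

WS (2×2): PE[2][1] does not exist.
— OS: 3×2; PE[2][1] trace:
  step 0 · PE2,1: acc=0; fwd→0 fwd↓0
  step 1 · PE2,1: acc=0; fwd→0 fwd↓0
  step 2 · PE2,1: acc=0; fwd→0 fwd↓0
  step 3 · PE2,1: acc=12; fwd→2 fwd↓6
— RS: 3×2; PE[2][1] trace:
  step 0 · PE2,1: acc=0; fwd→0 fwd↓0
  step 1 · PE2,1: acc=0; fwd→0 fwd↓0
  step 2 · PE2,1: acc=0; fwd→0 fwd↓0
  step 3 · PE2,1: acc=28; fwd→28 fwd↓2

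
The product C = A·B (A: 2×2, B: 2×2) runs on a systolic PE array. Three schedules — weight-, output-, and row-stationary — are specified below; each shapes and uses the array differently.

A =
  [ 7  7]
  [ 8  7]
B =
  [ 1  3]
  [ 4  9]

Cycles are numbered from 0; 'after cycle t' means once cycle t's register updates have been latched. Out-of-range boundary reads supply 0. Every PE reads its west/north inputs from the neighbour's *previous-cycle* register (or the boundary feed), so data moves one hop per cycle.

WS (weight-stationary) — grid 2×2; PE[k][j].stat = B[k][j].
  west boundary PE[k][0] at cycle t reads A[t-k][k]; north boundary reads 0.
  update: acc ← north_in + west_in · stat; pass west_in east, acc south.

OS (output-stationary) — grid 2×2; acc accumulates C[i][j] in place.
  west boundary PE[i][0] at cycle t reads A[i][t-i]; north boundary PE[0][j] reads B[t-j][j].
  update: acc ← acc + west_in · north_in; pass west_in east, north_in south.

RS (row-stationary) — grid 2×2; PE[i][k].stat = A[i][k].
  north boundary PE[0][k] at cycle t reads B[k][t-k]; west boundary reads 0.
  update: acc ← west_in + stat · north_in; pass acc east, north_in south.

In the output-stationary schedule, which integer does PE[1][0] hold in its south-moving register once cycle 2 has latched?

register = 4

OS 2×2: PE[1][0] cycle-by-cycle (with neighbour feeds):
  [0] (0,0) acc=7 (h:7 v:1)
  [0] (1,0) acc=0 (h:0 v:0)
  [1] (0,0) acc=35 (h:7 v:4)
  [1] (1,0) acc=8 (h:8 v:1)
  [2] (0,0) acc=35 (h:0 v:0)
  [2] (1,0) acc=36 (h:7 v:4)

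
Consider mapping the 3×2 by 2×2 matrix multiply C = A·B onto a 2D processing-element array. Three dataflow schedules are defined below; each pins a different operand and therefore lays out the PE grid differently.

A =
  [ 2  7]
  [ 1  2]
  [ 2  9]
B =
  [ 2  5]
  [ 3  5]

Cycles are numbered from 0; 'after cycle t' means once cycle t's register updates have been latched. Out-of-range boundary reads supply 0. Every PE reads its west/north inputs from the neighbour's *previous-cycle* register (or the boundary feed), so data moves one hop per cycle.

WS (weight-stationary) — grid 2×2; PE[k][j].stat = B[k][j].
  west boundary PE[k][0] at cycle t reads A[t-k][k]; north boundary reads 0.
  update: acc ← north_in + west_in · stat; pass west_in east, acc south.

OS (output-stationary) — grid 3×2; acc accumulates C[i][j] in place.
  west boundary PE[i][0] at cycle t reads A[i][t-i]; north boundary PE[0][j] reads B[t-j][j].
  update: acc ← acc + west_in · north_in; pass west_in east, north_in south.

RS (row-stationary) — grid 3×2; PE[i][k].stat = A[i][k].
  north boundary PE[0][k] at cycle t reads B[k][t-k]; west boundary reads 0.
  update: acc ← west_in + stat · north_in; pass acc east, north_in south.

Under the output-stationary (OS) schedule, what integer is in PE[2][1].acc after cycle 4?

OS 3×2: PE[2][1] cycle-by-cycle (with neighbour feeds):
  @0  [1,1]  acc 0  |  →0  ↓0
  @0  [2,0]  acc 0  |  →0  ↓0
  @0  [2,1]  acc 0  |  →0  ↓0
  @1  [1,1]  acc 0  |  →0  ↓0
  @1  [2,0]  acc 0  |  →0  ↓0
  @1  [2,1]  acc 0  |  →0  ↓0
  @2  [1,1]  acc 5  |  →1  ↓5
  @2  [2,0]  acc 4  |  →2  ↓2
  @2  [2,1]  acc 0  |  →0  ↓0
  @3  [1,1]  acc 15  |  →2  ↓5
  @3  [2,0]  acc 31  |  →9  ↓3
  @3  [2,1]  acc 10  |  →2  ↓5
  @4  [1,1]  acc 15  |  →0  ↓0
  @4  [2,0]  acc 31  |  →0  ↓0
  @4  [2,1]  acc 55  |  →9  ↓5

PE[2][1].acc = 55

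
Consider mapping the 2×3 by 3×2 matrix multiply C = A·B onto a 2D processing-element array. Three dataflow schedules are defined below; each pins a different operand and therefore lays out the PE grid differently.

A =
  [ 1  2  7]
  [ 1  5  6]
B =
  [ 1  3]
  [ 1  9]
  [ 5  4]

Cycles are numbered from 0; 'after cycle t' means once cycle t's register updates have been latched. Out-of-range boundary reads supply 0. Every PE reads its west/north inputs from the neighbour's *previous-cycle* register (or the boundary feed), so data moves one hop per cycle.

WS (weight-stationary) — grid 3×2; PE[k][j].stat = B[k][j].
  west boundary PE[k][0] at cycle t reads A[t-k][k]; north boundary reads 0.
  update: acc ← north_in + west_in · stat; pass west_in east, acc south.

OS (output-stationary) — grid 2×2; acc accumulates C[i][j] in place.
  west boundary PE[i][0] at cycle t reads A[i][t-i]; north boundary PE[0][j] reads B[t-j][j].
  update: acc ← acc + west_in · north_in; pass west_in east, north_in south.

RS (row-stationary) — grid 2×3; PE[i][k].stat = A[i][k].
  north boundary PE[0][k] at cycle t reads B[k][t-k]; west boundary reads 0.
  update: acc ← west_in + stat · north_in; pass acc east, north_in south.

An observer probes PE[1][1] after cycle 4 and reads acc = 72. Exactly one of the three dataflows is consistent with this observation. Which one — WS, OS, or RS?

— WS: 3×2; PE[1][1] trace:
  0: (1,1).acc=0  regs=<0,0>
  1: (1,1).acc=0  regs=<0,0>
  2: (1,1).acc=21  regs=<2,21>
  3: (1,1).acc=48  regs=<5,48>
  4: (1,1).acc=0  regs=<0,0>
— OS: 2×2; PE[1][1] trace:
  0: (1,1).acc=0  regs=<0,0>
  1: (1,1).acc=0  regs=<0,0>
  2: (1,1).acc=3  regs=<1,3>
  3: (1,1).acc=48  regs=<5,9>
  4: (1,1).acc=72  regs=<6,4>
— RS: 2×3; PE[1][1] trace:
  0: (1,1).acc=0  regs=<0,0>
  1: (1,1).acc=0  regs=<0,0>
  2: (1,1).acc=6  regs=<6,1>
  3: (1,1).acc=48  regs=<48,9>
  4: (1,1).acc=0  regs=<0,0>

dataflow = OS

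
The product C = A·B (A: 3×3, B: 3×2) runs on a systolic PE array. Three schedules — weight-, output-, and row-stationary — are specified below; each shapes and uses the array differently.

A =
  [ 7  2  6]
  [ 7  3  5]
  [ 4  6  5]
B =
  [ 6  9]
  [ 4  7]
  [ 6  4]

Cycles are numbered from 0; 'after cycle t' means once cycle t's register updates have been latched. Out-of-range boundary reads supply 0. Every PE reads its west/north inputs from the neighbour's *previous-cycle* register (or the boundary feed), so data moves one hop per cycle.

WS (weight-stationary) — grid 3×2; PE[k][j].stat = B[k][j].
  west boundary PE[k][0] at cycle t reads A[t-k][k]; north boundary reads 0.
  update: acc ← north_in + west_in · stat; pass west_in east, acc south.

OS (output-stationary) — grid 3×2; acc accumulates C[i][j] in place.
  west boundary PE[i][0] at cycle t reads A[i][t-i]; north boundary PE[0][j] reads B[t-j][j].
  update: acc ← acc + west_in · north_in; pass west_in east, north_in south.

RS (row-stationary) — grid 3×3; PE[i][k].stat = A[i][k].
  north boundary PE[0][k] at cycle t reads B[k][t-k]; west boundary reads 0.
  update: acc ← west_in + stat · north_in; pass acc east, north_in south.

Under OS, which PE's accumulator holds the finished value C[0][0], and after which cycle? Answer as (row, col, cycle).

Under OS, C[0][0] lands at PE[0][0]:
  t=0 PE[0][0]: acc=42 h=7 v=6
  t=1 PE[0][0]: acc=50 h=2 v=4
  t=2 PE[0][0]: acc=86 h=6 v=6

(row, col, cycle) = (0, 0, 2)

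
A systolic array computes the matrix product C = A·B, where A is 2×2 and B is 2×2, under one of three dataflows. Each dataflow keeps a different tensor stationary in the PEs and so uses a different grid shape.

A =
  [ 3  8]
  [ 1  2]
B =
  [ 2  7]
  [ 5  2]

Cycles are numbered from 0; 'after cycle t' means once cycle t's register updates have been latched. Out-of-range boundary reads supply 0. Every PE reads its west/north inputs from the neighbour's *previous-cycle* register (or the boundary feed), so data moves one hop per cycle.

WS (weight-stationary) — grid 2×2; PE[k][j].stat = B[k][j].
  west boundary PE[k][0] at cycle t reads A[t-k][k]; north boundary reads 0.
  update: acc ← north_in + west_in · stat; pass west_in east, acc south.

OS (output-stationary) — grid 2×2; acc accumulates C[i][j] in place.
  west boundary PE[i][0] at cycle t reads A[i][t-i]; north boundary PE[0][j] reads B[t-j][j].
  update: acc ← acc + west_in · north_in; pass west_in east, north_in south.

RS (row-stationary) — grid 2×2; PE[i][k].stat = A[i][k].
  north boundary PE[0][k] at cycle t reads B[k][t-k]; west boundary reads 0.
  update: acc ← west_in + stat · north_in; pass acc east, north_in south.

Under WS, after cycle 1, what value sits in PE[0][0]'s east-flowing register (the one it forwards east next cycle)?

register = 1

WS (2×2). Following PE[0][0] plus its west/north inputs:
  cycle 0: PE[0][0] → acc 6, east 3, south 6
  cycle 1: PE[0][0] → acc 2, east 1, south 2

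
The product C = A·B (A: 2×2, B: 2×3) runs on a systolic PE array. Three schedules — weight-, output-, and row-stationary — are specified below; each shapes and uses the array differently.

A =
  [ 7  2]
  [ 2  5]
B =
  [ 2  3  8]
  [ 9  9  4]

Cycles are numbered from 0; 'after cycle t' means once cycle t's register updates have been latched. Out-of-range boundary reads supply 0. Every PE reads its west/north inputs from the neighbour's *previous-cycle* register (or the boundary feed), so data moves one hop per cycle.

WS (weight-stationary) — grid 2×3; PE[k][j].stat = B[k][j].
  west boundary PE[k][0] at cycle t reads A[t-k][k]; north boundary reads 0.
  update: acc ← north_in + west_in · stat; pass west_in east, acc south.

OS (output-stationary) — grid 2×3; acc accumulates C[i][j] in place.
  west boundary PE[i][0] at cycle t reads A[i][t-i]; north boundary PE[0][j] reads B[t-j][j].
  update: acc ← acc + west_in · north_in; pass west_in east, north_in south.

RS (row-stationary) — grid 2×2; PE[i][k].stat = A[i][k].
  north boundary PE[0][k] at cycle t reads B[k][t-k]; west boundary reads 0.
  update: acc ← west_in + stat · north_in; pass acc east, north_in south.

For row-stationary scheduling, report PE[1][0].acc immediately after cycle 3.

PE[1][0].acc = 16

RS 2×2: PE[1][0] cycle-by-cycle (with neighbour feeds):
  cycle 0: PE[0][0] → acc 14, east 14, south 2
  cycle 0: PE[1][0] → acc 0, east 0, south 0
  cycle 1: PE[0][0] → acc 21, east 21, south 3
  cycle 1: PE[1][0] → acc 4, east 4, south 2
  cycle 2: PE[0][0] → acc 56, east 56, south 8
  cycle 2: PE[1][0] → acc 6, east 6, south 3
  cycle 3: PE[0][0] → acc 0, east 0, south 0
  cycle 3: PE[1][0] → acc 16, east 16, south 8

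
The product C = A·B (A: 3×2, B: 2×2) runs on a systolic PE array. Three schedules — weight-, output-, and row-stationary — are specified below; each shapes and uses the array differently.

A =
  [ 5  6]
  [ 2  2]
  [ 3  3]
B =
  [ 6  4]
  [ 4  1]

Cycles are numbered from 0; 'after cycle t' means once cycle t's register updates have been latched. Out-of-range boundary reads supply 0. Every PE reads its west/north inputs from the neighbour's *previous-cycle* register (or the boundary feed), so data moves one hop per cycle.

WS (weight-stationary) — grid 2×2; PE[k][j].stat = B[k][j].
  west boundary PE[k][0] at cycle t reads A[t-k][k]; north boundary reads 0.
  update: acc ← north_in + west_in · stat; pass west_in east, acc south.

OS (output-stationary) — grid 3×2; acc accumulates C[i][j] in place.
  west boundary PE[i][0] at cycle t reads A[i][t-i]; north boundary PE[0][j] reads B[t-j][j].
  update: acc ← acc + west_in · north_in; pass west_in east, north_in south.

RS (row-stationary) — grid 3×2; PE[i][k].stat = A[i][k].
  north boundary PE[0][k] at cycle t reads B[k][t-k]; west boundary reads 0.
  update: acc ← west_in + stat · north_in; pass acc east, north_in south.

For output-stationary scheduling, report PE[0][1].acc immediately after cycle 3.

PE[0][1].acc = 26

Tracing OS — 3×2 array, target PE[0][1]:
  cycle 0: PE[0][0] → acc 30, east 5, south 6
  cycle 0: PE[0][1] → acc 0, east 0, south 0
  cycle 1: PE[0][0] → acc 54, east 6, south 4
  cycle 1: PE[0][1] → acc 20, east 5, south 4
  cycle 2: PE[0][0] → acc 54, east 0, south 0
  cycle 2: PE[0][1] → acc 26, east 6, south 1
  cycle 3: PE[0][0] → acc 54, east 0, south 0
  cycle 3: PE[0][1] → acc 26, east 0, south 0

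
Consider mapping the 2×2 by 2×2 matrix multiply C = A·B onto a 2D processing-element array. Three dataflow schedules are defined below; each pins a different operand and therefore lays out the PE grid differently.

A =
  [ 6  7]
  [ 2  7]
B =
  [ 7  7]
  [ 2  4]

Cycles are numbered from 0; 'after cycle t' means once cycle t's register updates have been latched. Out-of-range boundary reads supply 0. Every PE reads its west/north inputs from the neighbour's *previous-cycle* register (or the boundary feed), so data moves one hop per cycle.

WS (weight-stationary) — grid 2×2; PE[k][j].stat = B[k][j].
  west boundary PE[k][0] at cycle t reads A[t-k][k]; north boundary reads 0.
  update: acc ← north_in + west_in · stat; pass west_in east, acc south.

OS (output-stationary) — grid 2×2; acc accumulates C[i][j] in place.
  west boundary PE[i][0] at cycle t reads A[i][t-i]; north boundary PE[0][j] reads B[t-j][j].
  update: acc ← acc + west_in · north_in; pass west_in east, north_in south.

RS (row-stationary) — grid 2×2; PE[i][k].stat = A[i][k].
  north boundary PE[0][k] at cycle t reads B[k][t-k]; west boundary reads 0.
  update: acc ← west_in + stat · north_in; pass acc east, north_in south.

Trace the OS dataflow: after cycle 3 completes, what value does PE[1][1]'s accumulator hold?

OS (2×2). Following PE[1][1] plus its west/north inputs:
  @0  [0,1]  acc 0  |  →0  ↓0
  @0  [1,0]  acc 0  |  →0  ↓0
  @0  [1,1]  acc 0  |  →0  ↓0
  @1  [0,1]  acc 42  |  →6  ↓7
  @1  [1,0]  acc 14  |  →2  ↓7
  @1  [1,1]  acc 0  |  →0  ↓0
  @2  [0,1]  acc 70  |  →7  ↓4
  @2  [1,0]  acc 28  |  →7  ↓2
  @2  [1,1]  acc 14  |  →2  ↓7
  @3  [0,1]  acc 70  |  →0  ↓0
  @3  [1,0]  acc 28  |  →0  ↓0
  @3  [1,1]  acc 42  |  →7  ↓4

PE[1][1].acc = 42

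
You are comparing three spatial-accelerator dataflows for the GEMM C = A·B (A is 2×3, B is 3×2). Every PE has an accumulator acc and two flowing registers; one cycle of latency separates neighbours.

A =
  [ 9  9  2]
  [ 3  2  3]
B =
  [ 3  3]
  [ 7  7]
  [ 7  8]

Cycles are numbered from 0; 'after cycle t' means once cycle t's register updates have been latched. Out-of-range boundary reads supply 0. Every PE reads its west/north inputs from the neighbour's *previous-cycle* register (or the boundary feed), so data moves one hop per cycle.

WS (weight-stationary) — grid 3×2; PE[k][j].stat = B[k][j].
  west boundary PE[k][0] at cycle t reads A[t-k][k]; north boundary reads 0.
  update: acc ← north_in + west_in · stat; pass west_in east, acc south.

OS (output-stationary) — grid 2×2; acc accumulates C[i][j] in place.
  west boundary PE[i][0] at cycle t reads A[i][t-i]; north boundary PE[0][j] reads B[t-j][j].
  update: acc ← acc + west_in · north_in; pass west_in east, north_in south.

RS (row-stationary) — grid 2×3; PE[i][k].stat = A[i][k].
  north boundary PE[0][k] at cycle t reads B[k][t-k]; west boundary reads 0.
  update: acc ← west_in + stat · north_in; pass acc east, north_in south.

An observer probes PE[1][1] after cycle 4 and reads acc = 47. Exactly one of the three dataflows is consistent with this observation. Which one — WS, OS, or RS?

dataflow = OS

WS [3×2] PE[1][1] across cycles:
  t=0 PE[1][1]: acc=0 h=0 v=0
  t=1 PE[1][1]: acc=0 h=0 v=0
  t=2 PE[1][1]: acc=90 h=9 v=90
  t=3 PE[1][1]: acc=23 h=2 v=23
  t=4 PE[1][1]: acc=0 h=0 v=0
OS [2×2] PE[1][1] across cycles:
  t=0 PE[1][1]: acc=0 h=0 v=0
  t=1 PE[1][1]: acc=0 h=0 v=0
  t=2 PE[1][1]: acc=9 h=3 v=3
  t=3 PE[1][1]: acc=23 h=2 v=7
  t=4 PE[1][1]: acc=47 h=3 v=8
RS [2×3] PE[1][1] across cycles:
  t=0 PE[1][1]: acc=0 h=0 v=0
  t=1 PE[1][1]: acc=0 h=0 v=0
  t=2 PE[1][1]: acc=23 h=23 v=7
  t=3 PE[1][1]: acc=23 h=23 v=7
  t=4 PE[1][1]: acc=0 h=0 v=0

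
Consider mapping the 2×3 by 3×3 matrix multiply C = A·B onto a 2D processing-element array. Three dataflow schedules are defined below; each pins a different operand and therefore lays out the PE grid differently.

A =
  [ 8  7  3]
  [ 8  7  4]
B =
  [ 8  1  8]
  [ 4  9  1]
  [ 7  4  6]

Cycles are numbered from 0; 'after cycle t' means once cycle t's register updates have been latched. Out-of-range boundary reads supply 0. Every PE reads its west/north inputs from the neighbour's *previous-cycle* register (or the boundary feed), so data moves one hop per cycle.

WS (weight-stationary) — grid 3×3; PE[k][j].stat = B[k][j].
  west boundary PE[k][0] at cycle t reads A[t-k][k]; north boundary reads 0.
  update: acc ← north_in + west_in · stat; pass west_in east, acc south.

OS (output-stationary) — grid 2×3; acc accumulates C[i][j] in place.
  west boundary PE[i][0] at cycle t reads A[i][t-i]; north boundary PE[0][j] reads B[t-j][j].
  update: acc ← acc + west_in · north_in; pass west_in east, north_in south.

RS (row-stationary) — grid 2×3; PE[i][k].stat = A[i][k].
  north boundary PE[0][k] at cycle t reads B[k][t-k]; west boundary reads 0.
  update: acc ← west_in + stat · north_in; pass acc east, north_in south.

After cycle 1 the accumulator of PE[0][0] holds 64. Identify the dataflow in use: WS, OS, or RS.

— WS: 3×3; PE[0][0] trace:
  [0] (0,0) acc=64 (h:8 v:64)
  [1] (0,0) acc=64 (h:8 v:64)
— OS: 2×3; PE[0][0] trace:
  [0] (0,0) acc=64 (h:8 v:8)
  [1] (0,0) acc=92 (h:7 v:4)
— RS: 2×3; PE[0][0] trace:
  [0] (0,0) acc=64 (h:64 v:8)
  [1] (0,0) acc=8 (h:8 v:1)

dataflow = WS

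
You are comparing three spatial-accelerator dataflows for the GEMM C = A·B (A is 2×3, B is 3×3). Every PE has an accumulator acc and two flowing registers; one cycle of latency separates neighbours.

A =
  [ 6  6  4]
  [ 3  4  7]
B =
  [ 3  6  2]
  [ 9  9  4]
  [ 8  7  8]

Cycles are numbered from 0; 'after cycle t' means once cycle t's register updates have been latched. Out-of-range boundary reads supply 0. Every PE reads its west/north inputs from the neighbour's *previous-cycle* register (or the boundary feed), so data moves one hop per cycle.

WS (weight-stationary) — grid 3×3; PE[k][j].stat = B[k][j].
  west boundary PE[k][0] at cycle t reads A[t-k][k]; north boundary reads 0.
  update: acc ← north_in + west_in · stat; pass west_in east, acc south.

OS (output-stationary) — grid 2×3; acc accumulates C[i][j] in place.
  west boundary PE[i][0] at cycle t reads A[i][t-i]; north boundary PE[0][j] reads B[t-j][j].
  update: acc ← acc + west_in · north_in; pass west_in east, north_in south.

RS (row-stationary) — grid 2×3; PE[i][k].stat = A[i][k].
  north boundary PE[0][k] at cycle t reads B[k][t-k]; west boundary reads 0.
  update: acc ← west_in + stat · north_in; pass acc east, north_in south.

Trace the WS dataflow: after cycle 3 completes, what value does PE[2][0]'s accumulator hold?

WS (3×3). Following PE[2][0] plus its west/north inputs:
  c0 r1c0: 0 / 0 / 0
  c0 r2c0: 0 / 0 / 0
  c1 r1c0: 72 / 6 / 72
  c1 r2c0: 0 / 0 / 0
  c2 r1c0: 45 / 4 / 45
  c2 r2c0: 104 / 4 / 104
  c3 r1c0: 0 / 0 / 0
  c3 r2c0: 101 / 7 / 101

PE[2][0].acc = 101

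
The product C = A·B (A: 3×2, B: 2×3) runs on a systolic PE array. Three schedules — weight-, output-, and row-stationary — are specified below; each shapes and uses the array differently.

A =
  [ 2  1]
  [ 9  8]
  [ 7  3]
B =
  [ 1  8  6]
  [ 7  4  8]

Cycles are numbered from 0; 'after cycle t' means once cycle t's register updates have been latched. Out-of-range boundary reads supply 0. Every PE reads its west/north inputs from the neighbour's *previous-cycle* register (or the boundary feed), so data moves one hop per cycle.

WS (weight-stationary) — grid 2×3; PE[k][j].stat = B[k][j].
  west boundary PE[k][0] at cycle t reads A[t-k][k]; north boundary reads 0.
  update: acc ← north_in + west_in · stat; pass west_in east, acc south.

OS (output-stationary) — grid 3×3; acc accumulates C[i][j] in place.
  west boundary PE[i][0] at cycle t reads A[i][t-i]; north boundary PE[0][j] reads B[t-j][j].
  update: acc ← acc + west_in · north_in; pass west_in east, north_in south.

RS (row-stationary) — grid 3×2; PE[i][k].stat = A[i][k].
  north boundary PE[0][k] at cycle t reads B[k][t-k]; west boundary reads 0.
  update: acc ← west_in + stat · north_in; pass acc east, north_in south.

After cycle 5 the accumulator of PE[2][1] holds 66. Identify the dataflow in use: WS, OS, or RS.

dataflow = RS

WS (2×3): PE[2][1] does not exist.
Under OS (3×3), PE[2][1]:
  [0] (2,1) acc=0 (h:0 v:0)
  [1] (2,1) acc=0 (h:0 v:0)
  [2] (2,1) acc=0 (h:0 v:0)
  [3] (2,1) acc=56 (h:7 v:8)
  [4] (2,1) acc=68 (h:3 v:4)
  [5] (2,1) acc=68 (h:0 v:0)
Under RS (3×2), PE[2][1]:
  [0] (2,1) acc=0 (h:0 v:0)
  [1] (2,1) acc=0 (h:0 v:0)
  [2] (2,1) acc=0 (h:0 v:0)
  [3] (2,1) acc=28 (h:28 v:7)
  [4] (2,1) acc=68 (h:68 v:4)
  [5] (2,1) acc=66 (h:66 v:8)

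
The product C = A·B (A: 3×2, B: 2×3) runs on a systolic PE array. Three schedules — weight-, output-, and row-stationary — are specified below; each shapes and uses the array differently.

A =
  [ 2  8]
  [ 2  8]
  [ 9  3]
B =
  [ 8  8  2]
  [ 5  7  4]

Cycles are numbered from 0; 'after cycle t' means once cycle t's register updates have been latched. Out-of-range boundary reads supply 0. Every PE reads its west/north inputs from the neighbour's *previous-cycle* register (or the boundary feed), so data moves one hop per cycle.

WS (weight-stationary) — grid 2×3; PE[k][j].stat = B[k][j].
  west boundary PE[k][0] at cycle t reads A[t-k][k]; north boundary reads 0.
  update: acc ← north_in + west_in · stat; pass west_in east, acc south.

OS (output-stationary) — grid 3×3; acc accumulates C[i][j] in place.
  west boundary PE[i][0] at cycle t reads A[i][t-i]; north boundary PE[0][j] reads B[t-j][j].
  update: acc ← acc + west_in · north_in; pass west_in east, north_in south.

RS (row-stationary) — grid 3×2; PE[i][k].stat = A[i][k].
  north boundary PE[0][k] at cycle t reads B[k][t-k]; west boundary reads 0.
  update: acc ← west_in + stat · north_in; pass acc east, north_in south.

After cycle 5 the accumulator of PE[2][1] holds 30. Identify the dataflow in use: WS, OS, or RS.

— WS: 2×3 array has no PE[2][1].
OS [3×3] PE[2][1] across cycles:
  [0] (2,1) acc=0 (h:0 v:0)
  [1] (2,1) acc=0 (h:0 v:0)
  [2] (2,1) acc=0 (h:0 v:0)
  [3] (2,1) acc=72 (h:9 v:8)
  [4] (2,1) acc=93 (h:3 v:7)
  [5] (2,1) acc=93 (h:0 v:0)
RS [3×2] PE[2][1] across cycles:
  [0] (2,1) acc=0 (h:0 v:0)
  [1] (2,1) acc=0 (h:0 v:0)
  [2] (2,1) acc=0 (h:0 v:0)
  [3] (2,1) acc=87 (h:87 v:5)
  [4] (2,1) acc=93 (h:93 v:7)
  [5] (2,1) acc=30 (h:30 v:4)

dataflow = RS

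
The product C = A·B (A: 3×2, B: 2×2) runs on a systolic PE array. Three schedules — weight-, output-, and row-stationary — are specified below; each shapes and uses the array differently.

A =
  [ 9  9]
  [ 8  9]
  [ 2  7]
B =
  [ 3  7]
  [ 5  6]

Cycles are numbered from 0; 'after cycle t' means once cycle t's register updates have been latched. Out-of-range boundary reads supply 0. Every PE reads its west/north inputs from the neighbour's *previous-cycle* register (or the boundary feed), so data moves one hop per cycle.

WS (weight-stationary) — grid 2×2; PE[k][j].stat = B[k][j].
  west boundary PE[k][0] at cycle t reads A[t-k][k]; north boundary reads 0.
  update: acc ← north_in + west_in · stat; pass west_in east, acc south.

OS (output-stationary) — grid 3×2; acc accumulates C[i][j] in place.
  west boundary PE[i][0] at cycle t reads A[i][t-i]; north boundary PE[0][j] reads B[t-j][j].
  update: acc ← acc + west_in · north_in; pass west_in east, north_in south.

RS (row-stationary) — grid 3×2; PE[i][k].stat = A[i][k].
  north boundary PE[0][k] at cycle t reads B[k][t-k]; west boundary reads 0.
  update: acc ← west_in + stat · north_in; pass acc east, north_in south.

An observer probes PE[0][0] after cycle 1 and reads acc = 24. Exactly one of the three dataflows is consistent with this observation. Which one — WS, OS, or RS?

Under WS (2×2), PE[0][0]:
  0: (0,0).acc=27  regs=<9,27>
  1: (0,0).acc=24  regs=<8,24>
Under OS (3×2), PE[0][0]:
  0: (0,0).acc=27  regs=<9,3>
  1: (0,0).acc=72  regs=<9,5>
Under RS (3×2), PE[0][0]:
  0: (0,0).acc=27  regs=<27,3>
  1: (0,0).acc=63  regs=<63,7>

dataflow = WS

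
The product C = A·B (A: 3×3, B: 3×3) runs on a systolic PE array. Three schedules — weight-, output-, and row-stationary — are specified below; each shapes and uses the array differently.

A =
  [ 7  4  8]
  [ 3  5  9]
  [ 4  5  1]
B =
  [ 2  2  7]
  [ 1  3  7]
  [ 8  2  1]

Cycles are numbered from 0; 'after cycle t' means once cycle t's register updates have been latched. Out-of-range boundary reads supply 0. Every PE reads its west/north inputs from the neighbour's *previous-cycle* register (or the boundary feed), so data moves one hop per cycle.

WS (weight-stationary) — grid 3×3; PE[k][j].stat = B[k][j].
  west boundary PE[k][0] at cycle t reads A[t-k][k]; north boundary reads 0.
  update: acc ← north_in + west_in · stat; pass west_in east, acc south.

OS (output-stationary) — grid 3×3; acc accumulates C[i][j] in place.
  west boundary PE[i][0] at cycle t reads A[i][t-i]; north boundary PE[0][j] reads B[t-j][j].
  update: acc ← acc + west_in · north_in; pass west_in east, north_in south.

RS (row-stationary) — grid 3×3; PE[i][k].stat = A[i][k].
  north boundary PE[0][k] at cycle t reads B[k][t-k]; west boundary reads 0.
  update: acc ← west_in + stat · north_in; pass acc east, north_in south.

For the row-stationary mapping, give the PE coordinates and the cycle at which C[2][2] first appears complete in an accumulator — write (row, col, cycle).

RS: C[2][2] accumulates in PE[2][2]:
  cycle 0: PE[2][2] → acc 0, east 0, south 0
  cycle 1: PE[2][2] → acc 0, east 0, south 0
  cycle 2: PE[2][2] → acc 0, east 0, south 0
  cycle 3: PE[2][2] → acc 0, east 0, south 0
  cycle 4: PE[2][2] → acc 21, east 21, south 8
  cycle 5: PE[2][2] → acc 25, east 25, south 2
  cycle 6: PE[2][2] → acc 64, east 64, south 1

(row, col, cycle) = (2, 2, 6)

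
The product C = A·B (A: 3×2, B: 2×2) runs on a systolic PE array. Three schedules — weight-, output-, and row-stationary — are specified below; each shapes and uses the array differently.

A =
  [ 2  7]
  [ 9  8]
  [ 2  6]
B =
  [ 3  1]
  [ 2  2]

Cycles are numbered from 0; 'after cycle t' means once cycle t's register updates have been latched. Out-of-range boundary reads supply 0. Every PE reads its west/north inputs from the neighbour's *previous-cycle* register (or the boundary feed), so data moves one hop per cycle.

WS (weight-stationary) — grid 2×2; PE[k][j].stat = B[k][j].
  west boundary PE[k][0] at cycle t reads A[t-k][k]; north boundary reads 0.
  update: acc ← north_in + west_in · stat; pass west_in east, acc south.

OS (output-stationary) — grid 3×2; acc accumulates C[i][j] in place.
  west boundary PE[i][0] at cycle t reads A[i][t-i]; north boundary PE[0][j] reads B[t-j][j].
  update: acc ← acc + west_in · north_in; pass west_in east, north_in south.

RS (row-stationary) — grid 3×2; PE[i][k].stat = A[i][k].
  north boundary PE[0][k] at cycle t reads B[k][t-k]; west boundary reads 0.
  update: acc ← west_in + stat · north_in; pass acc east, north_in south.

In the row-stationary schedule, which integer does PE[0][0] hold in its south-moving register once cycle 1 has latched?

register = 1

Tracing RS — 3×2 array, target PE[0][0]:
  after 0 — PE[0][0] acc=6, pass-E 6, pass-S 3
  after 1 — PE[0][0] acc=2, pass-E 2, pass-S 1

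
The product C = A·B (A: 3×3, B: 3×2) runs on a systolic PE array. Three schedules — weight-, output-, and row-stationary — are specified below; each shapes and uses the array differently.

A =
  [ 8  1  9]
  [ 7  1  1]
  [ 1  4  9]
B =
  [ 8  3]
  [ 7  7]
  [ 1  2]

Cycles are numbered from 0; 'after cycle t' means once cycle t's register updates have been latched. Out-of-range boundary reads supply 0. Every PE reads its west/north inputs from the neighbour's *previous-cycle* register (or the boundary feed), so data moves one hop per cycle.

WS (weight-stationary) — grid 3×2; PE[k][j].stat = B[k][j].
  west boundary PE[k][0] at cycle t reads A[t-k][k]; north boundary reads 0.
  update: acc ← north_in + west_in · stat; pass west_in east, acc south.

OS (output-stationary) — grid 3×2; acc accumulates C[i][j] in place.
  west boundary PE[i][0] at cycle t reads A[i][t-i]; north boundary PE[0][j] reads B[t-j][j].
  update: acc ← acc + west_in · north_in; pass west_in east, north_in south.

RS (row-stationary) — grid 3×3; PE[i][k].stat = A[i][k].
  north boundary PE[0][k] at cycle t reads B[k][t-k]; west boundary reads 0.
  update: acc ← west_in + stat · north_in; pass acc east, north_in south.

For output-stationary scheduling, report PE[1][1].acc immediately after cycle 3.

OS 3×2: PE[1][1] cycle-by-cycle (with neighbour feeds):
  [0] (0,1) acc=0 (h:0 v:0)
  [0] (1,0) acc=0 (h:0 v:0)
  [0] (1,1) acc=0 (h:0 v:0)
  [1] (0,1) acc=24 (h:8 v:3)
  [1] (1,0) acc=56 (h:7 v:8)
  [1] (1,1) acc=0 (h:0 v:0)
  [2] (0,1) acc=31 (h:1 v:7)
  [2] (1,0) acc=63 (h:1 v:7)
  [2] (1,1) acc=21 (h:7 v:3)
  [3] (0,1) acc=49 (h:9 v:2)
  [3] (1,0) acc=64 (h:1 v:1)
  [3] (1,1) acc=28 (h:1 v:7)

PE[1][1].acc = 28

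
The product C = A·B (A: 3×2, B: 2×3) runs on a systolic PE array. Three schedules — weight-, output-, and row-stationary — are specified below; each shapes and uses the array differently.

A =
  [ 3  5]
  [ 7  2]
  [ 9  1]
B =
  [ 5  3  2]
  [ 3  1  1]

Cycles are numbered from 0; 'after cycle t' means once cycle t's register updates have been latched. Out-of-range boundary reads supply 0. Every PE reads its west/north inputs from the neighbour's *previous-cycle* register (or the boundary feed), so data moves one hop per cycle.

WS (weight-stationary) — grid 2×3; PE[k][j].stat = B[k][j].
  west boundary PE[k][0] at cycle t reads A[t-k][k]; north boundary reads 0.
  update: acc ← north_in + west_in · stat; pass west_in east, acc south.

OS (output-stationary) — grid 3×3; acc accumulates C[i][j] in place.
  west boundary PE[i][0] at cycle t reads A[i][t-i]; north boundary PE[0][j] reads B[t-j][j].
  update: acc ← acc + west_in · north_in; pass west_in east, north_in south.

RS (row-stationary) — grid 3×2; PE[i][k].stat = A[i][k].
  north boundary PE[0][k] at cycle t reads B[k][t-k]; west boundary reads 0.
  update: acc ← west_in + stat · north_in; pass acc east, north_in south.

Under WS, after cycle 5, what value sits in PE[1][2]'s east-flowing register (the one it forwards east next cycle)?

Tracing WS — 2×3 array, target PE[1][2]:
  cycle 0: PE[0][2] → acc 0, east 0, south 0
  cycle 0: PE[1][1] → acc 0, east 0, south 0
  cycle 0: PE[1][2] → acc 0, east 0, south 0
  cycle 1: PE[0][2] → acc 0, east 0, south 0
  cycle 1: PE[1][1] → acc 0, east 0, south 0
  cycle 1: PE[1][2] → acc 0, east 0, south 0
  cycle 2: PE[0][2] → acc 6, east 3, south 6
  cycle 2: PE[1][1] → acc 14, east 5, south 14
  cycle 2: PE[1][2] → acc 0, east 0, south 0
  cycle 3: PE[0][2] → acc 14, east 7, south 14
  cycle 3: PE[1][1] → acc 23, east 2, south 23
  cycle 3: PE[1][2] → acc 11, east 5, south 11
  cycle 4: PE[0][2] → acc 18, east 9, south 18
  cycle 4: PE[1][1] → acc 28, east 1, south 28
  cycle 4: PE[1][2] → acc 16, east 2, south 16
  cycle 5: PE[0][2] → acc 0, east 0, south 0
  cycle 5: PE[1][1] → acc 0, east 0, south 0
  cycle 5: PE[1][2] → acc 19, east 1, south 19

register = 1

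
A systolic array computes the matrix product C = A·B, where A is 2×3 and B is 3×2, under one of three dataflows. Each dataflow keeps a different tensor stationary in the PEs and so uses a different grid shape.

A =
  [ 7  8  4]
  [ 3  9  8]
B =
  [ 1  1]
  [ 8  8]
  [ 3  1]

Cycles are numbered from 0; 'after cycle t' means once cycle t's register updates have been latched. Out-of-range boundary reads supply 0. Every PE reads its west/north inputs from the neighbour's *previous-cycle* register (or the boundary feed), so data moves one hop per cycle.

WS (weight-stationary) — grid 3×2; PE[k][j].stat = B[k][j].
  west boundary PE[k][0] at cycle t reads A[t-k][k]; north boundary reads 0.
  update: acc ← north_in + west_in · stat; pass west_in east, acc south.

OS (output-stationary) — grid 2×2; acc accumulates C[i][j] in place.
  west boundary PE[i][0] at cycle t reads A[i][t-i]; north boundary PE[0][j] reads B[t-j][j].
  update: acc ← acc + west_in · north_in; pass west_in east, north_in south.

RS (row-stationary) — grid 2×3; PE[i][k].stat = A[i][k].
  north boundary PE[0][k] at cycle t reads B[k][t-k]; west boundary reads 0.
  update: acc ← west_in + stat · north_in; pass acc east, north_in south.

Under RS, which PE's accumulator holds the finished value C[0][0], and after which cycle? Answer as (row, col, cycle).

(row, col, cycle) = (0, 2, 2)

RS: C[0][0] accumulates in PE[0][2]:
  t=0 PE[0][2]: acc=0 h=0 v=0
  t=1 PE[0][2]: acc=0 h=0 v=0
  t=2 PE[0][2]: acc=83 h=83 v=3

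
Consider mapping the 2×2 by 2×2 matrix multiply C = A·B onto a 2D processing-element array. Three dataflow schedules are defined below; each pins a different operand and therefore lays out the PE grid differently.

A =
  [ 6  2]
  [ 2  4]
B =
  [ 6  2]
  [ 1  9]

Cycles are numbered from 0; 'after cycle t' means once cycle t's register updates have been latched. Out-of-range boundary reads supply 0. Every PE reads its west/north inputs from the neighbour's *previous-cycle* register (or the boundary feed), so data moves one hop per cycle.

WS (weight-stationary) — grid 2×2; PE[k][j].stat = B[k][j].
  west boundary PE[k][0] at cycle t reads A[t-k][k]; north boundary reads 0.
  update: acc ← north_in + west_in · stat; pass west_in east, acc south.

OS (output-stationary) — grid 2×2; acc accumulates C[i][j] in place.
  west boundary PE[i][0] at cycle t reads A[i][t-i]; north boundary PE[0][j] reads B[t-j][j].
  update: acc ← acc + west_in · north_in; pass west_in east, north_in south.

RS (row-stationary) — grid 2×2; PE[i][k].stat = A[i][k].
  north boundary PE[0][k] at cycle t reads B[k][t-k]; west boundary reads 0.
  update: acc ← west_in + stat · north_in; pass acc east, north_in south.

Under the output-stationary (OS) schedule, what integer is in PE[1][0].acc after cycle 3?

PE[1][0].acc = 16

OS on a 2×2 grid — tracing PE[1][0] and its feeders:
  c0 r0c0: 36 / 6 / 6
  c0 r1c0: 0 / 0 / 0
  c1 r0c0: 38 / 2 / 1
  c1 r1c0: 12 / 2 / 6
  c2 r0c0: 38 / 0 / 0
  c2 r1c0: 16 / 4 / 1
  c3 r0c0: 38 / 0 / 0
  c3 r1c0: 16 / 0 / 0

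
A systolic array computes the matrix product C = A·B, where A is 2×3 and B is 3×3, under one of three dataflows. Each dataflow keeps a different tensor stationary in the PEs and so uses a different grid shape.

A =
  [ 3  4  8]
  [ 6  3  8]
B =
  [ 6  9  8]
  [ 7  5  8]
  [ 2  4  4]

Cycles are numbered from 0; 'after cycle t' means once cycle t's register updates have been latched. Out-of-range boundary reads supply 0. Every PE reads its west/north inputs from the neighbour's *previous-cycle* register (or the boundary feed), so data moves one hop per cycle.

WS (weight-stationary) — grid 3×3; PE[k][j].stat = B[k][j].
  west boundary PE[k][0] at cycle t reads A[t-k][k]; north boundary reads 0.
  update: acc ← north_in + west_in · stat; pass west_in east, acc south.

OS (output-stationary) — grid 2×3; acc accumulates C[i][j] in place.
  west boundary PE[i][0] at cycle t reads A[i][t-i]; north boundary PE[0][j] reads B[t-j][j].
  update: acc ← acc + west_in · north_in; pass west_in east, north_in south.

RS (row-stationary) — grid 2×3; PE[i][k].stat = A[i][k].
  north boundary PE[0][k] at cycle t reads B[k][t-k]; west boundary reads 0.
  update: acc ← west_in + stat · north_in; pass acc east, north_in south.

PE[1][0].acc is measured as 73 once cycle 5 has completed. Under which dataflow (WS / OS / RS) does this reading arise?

dataflow = OS

— WS: 3×3; PE[1][0] trace:
  @0  [1,0]  acc 0  |  →0  ↓0
  @1  [1,0]  acc 46  |  →4  ↓46
  @2  [1,0]  acc 57  |  →3  ↓57
  @3  [1,0]  acc 0  |  →0  ↓0
  @4  [1,0]  acc 0  |  →0  ↓0
  @5  [1,0]  acc 0  |  →0  ↓0
— OS: 2×3; PE[1][0] trace:
  @0  [1,0]  acc 0  |  →0  ↓0
  @1  [1,0]  acc 36  |  →6  ↓6
  @2  [1,0]  acc 57  |  →3  ↓7
  @3  [1,0]  acc 73  |  →8  ↓2
  @4  [1,0]  acc 73  |  →0  ↓0
  @5  [1,0]  acc 73  |  →0  ↓0
— RS: 2×3; PE[1][0] trace:
  @0  [1,0]  acc 0  |  →0  ↓0
  @1  [1,0]  acc 36  |  →36  ↓6
  @2  [1,0]  acc 54  |  →54  ↓9
  @3  [1,0]  acc 48  |  →48  ↓8
  @4  [1,0]  acc 0  |  →0  ↓0
  @5  [1,0]  acc 0  |  →0  ↓0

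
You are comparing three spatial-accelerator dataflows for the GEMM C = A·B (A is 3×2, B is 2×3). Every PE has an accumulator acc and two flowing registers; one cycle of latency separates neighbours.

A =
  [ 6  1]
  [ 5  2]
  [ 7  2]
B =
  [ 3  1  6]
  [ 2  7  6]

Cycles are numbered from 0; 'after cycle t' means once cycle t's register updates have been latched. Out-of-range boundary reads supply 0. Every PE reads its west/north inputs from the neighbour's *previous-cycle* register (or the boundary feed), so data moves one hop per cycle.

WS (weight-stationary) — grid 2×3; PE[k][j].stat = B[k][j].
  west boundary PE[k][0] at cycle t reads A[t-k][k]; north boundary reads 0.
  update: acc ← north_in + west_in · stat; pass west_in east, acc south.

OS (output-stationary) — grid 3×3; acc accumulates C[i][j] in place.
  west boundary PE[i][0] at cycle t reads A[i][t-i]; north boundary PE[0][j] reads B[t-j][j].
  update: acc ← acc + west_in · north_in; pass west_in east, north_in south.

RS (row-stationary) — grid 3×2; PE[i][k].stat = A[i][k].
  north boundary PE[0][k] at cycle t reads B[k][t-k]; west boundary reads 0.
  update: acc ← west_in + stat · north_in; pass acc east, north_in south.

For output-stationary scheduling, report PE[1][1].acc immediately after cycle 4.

PE[1][1].acc = 19

OS (3×3). Following PE[1][1] plus its west/north inputs:
  step 0 · PE0,1: acc=0; fwd→0 fwd↓0
  step 0 · PE1,0: acc=0; fwd→0 fwd↓0
  step 0 · PE1,1: acc=0; fwd→0 fwd↓0
  step 1 · PE0,1: acc=6; fwd→6 fwd↓1
  step 1 · PE1,0: acc=15; fwd→5 fwd↓3
  step 1 · PE1,1: acc=0; fwd→0 fwd↓0
  step 2 · PE0,1: acc=13; fwd→1 fwd↓7
  step 2 · PE1,0: acc=19; fwd→2 fwd↓2
  step 2 · PE1,1: acc=5; fwd→5 fwd↓1
  step 3 · PE0,1: acc=13; fwd→0 fwd↓0
  step 3 · PE1,0: acc=19; fwd→0 fwd↓0
  step 3 · PE1,1: acc=19; fwd→2 fwd↓7
  step 4 · PE0,1: acc=13; fwd→0 fwd↓0
  step 4 · PE1,0: acc=19; fwd→0 fwd↓0
  step 4 · PE1,1: acc=19; fwd→0 fwd↓0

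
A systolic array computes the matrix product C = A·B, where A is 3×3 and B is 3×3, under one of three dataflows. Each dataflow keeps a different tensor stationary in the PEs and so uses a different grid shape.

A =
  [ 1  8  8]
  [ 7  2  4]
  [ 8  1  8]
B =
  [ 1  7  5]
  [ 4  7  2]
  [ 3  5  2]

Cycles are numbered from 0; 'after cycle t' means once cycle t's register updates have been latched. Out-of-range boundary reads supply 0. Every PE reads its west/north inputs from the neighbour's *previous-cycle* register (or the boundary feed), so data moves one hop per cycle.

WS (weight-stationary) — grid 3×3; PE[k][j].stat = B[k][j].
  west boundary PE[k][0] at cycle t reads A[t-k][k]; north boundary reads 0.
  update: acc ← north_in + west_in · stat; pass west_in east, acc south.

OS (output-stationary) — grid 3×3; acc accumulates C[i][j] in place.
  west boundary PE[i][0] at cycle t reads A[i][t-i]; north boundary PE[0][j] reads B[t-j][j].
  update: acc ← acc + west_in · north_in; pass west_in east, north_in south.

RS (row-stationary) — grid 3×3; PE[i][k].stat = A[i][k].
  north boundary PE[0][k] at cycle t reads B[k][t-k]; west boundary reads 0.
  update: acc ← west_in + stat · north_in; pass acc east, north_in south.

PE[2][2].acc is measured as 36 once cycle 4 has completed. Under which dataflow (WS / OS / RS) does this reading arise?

WS [3×3] PE[2][2] across cycles:
  c0 r2c2: 0 / 0 / 0
  c1 r2c2: 0 / 0 / 0
  c2 r2c2: 0 / 0 / 0
  c3 r2c2: 0 / 0 / 0
  c4 r2c2: 37 / 8 / 37
OS [3×3] PE[2][2] across cycles:
  c0 r2c2: 0 / 0 / 0
  c1 r2c2: 0 / 0 / 0
  c2 r2c2: 0 / 0 / 0
  c3 r2c2: 0 / 0 / 0
  c4 r2c2: 40 / 8 / 5
RS [3×3] PE[2][2] across cycles:
  c0 r2c2: 0 / 0 / 0
  c1 r2c2: 0 / 0 / 0
  c2 r2c2: 0 / 0 / 0
  c3 r2c2: 0 / 0 / 0
  c4 r2c2: 36 / 36 / 3

dataflow = RS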